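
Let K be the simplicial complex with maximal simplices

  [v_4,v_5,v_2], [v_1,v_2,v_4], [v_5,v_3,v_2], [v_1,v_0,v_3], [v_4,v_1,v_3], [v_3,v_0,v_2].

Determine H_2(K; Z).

Take the total order v_0 < v_1 < v_2 < v_3 < v_4 < v_5 on the vertex set. Then K (dimension 2) consists of the simplices:

  0-simplices (6): [v_0], [v_1], [v_2], [v_3], [v_4], [v_5]
  1-simplices (12): [v_0,v_1], [v_0,v_2], [v_0,v_3], [v_1,v_2], [v_1,v_3], [v_1,v_4], [v_2,v_3], [v_2,v_4], [v_2,v_5], [v_3,v_4], [v_3,v_5], [v_4,v_5]
  2-simplices (6): [v_0,v_1,v_3], [v_0,v_2,v_3], [v_1,v_2,v_4], [v_1,v_3,v_4], [v_2,v_3,v_5], [v_2,v_4,v_5]

so the chain groups are C_0 ≅ Z^6, C_1 ≅ Z^12, C_2 ≅ Z^6.

∂_1: C_1 → C_0 maps an edge to its endpoints' difference, ∂[p,q] = q − p. For instance
  ∂[v_1,v_4] = [v_4] − [v_1].
The resulting 6×12 matrix has rank 5, and its Smith normal form has invariant factors (1,1,1,1,1).

∂_2: C_2 → C_1 maps a triangle to the signed sum of its edges. For instance
  ∂[v_0,v_2,v_3] = [v_2,v_3] − [v_0,v_3] + [v_0,v_2],
  ∂[v_1,v_2,v_4] = [v_2,v_4] − [v_1,v_4] + [v_1,v_2].
The resulting 12×6 matrix has rank 6, and its Smith normal form has invariant factors (1,1,1,1,1,1).

Now H_k = ker ∂_k / im ∂_{k+1}, so:

  H_2: rank ker ∂_2 − rank ∂_3 = (6 − 6) − 0 = 0, and there is no ∂_3, so H_2 = 0.

(K is a triangulation of the cylinder S^1 x I.)

H_2 ≅ 0.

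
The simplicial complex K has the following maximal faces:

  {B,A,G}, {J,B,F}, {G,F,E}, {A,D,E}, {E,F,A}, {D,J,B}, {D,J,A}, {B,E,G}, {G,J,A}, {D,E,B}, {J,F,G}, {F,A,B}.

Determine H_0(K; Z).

H_0 ≅ Z.

Order the vertices as A < B < D < E < F < G < J. Listing each simplex with vertices in this order, K has dimension 2 with simplices:

  0-simplices (7): A, B, D, E, F, G, J
  1-simplices (18): AB, AD, AE, AF, AG, AJ, BD, BE, BF, BG, BJ, DE, DJ, EF, EG, FG, FJ, GJ
  2-simplices (12): ABF, ABG, ADE, ADJ, AEF, AGJ, BDE, BDJ, BEG, BFJ, EFG, FGJ

giving chain groups C_0 ≅ Z^7, C_1 ≅ Z^18, C_2 ≅ Z^12.

∂_1: C_1 → C_0 sends each edge [p,q] (with p < q) to q − p.
As a 7×18 matrix over Z this has rank 6, with invariant factors (1,1,1,1,1,1).

The boundary map ∂_2: C_2 → C_1 sends each 2-simplex [p,q,r] to [q,r] − [p,r] + [p,q]. For instance
  ∂ADE = DE − AE + AD,
  ∂ADJ = DJ − AJ + AD.
As a 18×12 matrix over Z this has rank 12, with invariant factors (1,1,1,1,1,1,1,1,1,1,1,2).

Reading off H_k = ker ∂_k / im ∂_{k+1}:

  H_0: rank C_0 − rank ∂_1 = 7 − 6 = 1, and the invariant factors of ∂_1 are all 1, so H_0 = Z.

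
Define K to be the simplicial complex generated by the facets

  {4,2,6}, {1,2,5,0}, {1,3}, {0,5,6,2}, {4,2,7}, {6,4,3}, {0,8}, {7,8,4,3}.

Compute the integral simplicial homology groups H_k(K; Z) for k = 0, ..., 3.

Take the total order 0 < 1 < 2 < 3 < 4 < 5 < 6 < 7 < 8 on the vertex set. Then K (dimension 3) consists of the simplices:

  0-simplices (9): [0], [1], [2], [3], [4], [5], [6], [7], [8]
  1-simplices (21): [0,1], [0,2], [0,5], [0,6], [0,8], [1,2], [1,3], [1,5], [2,4], [2,5], [2,6], [2,7], [3,4], [3,6], [3,7], [3,8], [4,6], [4,7], [4,8], [5,6], [7,8]
  2-simplices (14): [0,1,2], [0,1,5], [0,2,5], [0,2,6], [0,5,6], [1,2,5], [2,4,6], [2,4,7], [2,5,6], [3,4,6], [3,4,7], [3,4,8], [3,7,8], [4,7,8]
  3-simplices (3): [0,1,2,5], [0,2,5,6], [3,4,7,8]

so the chain groups are C_0 ≅ Z^9, C_1 ≅ Z^21, C_2 ≅ Z^14, C_3 ≅ Z^3.

The boundary map ∂_1: C_1 → C_0 is given by ∂[p,q] = [q] − [p].
The 9×21 boundary matrix has rank 8 and Smith normal form diag(1,1,1,1,1,1,1,1).

The boundary map ∂_2: C_2 → C_1 maps a triangle to the signed sum of its edges. For instance
  ∂[0,2,5] = [2,5] − [0,5] + [0,2],
  ∂[3,4,8] = [4,8] − [3,8] + [3,4].
As a 21×14 matrix over Z this has rank 11, with invariant factors (1,1,1,1,1,1,1,1,1,1,1).

The boundary map ∂_3: C_3 → C_2 sends each 3-simplex σ to the alternating sum Σ_i (−1)^i (σ with its i-th vertex removed). For instance
  ∂[0,1,2,5] = [1,2,5] − [0,2,5] + [0,1,5] − [0,1,2],
  ∂[3,4,7,8] = [4,7,8] − [3,7,8] + [3,4,8] − [3,4,7].
The resulting 14×3 matrix has rank 3, and its Smith normal form has invariant factors (1,1,1).

From H_k ≅ ker(∂_k) / im(∂_{k+1}) we obtain:

  H_0: rank C_0 − rank ∂_1 = 9 − 8 = 1, and the invariant factors of ∂_1 are all 1, so H_0 ≅ Z.
  H_1: rank ker ∂_1 − rank ∂_2 = (21 − 8) − 11 = 2, and the invariant factors of ∂_2 are all 1, so H_1 ≅ Z^2.
  H_2: rank ker ∂_2 − rank ∂_3 = (14 − 11) − 3 = 0, and the invariant factors of ∂_3 are all 1, so H_2 ≅ 0.
  H_3: rank ker ∂_3 − rank ∂_4 = (3 − 3) − 0 = 0, and there is no ∂_4, so H_3 ≅ 0.

H_0 ≅ Z,  H_1 ≅ Z^2,  H_2 = 0,  H_3 = 0.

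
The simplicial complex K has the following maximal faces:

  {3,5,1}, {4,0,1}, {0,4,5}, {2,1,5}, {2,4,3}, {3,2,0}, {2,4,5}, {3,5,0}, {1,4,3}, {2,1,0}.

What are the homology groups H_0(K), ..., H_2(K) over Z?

H_0 ≅ Z,  H_1 ≅ Z/2,  H_2 = 0.

We work with the vertex ordering 0 < 1 < 2 < 3 < 4 < 5. The simplices of K, each written with vertices in increasing order, are:

  0-simplices (6): [0], [1], [2], [3], [4], [5]
  1-simplices (15): [0,1], [0,2], [0,3], [0,4], [0,5], [1,2], [1,3], [1,4], [1,5], [2,3], [2,4], [2,5], [3,4], [3,5], [4,5]
  2-simplices (10): [0,1,2], [0,1,4], [0,2,3], [0,3,5], [0,4,5], [1,2,5], [1,3,4], [1,3,5], [2,3,4], [2,4,5]

Hence C_0 ≅ Z^6, C_1 ≅ Z^15, C_2 ≅ Z^10.

The boundary map ∂_1: C_1 → C_0 maps an edge to its endpoints' difference, ∂[p,q] = q − p. For instance
  ∂[2,3] = [3] − [2].
This gives a 6×15 integer matrix of rank 5; reducing to Smith normal form yields diagonal entries (1,1,1,1,1).

Boundary ∂_2: C_2 → C_1 maps a triangle to the signed sum of its edges. For instance
  ∂[0,4,5] = [4,5] − [0,5] + [0,4],
  ∂[1,3,4] = [3,4] − [1,4] + [1,3].
As a 15×10 matrix over Z this has rank 10, with invariant factors (1,1,1,1,1,1,1,1,1,2).

Reading off H_k = ker ∂_k / im ∂_{k+1}:

  H_0: rank C_0 − rank ∂_1 = 6 − 5 = 1, and the invariant factors of ∂_1 are all 1, so H_0 = Z.
  H_1: rank ker ∂_1 − rank ∂_2 = (15 − 5) − 10 = 0, and ∂_2 has invariant factor 2 > 1, so H_1 = Z/2.
  H_2: rank ker ∂_2 − rank ∂_3 = (10 − 10) − 0 = 0, and there is no ∂_3, so H_2 = 0.

As a check, the Euler characteristic is 6 − 15 + 10 = 1, which agrees with 1 − 0 + 0 = 1.
(K is a triangulation of the real projective plane RP^2.)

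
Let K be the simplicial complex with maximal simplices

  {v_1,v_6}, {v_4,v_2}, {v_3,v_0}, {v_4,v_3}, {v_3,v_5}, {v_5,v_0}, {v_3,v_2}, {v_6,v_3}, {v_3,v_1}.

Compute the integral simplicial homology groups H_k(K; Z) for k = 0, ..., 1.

Fix the vertex order v_0 < v_1 < v_2 < v_3 < v_4 < v_5 < v_6 and write every simplex with vertices in increasing order. Then dim K = 1 and the simplices of K are:

  0-simplices (7): [v_0], [v_1], [v_2], [v_3], [v_4], [v_5], [v_6]
  1-simplices (9): [v_0,v_3], [v_0,v_5], [v_1,v_3], [v_1,v_6], [v_2,v_3], [v_2,v_4], [v_3,v_4], [v_3,v_5], [v_3,v_6]

giving chain groups C_0 ≅ Z^7, C_1 ≅ Z^9.

Boundary ∂_1: C_1 → C_0 sends each edge [p,q] (with p < q) to q − p. For instance
  ∂[v_2,v_4] = [v_4] − [v_2].
As a 7×9 matrix over Z this has rank 6, with invariant factors (1,1,1,1,1,1).

From H_k ≅ ker(∂_k) / im(∂_{k+1}) we obtain:

  H_0: rank C_0 − rank ∂_1 = 7 − 6 = 1, and the invariant factors of ∂_1 are all 1, so H_0 ≅ Z.
  H_1: rank ker ∂_1 − rank ∂_2 = (9 − 6) − 0 = 3, and there is no ∂_2, so H_1 ≅ Z^3.

As a check, the Euler characteristic is 7 − 9 = -2, which agrees with 1 − 3 = -2.

H_0 = Z,  H_1 = Z^3.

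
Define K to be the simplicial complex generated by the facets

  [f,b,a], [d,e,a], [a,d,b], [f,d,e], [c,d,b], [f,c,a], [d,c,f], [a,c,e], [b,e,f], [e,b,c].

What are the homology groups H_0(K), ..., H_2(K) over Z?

Take the total order a < b < c < d < e < f on the vertex set. Then K (dimension 2) consists of the simplices:

  0-simplices (6): a, b, c, d, e, f
  1-simplices (15): ab, ac, ad, ae, af, bc, bd, be, bf, cd, ce, cf, de, df, ef
  2-simplices (10): abd, abf, ace, acf, ade, bcd, bce, bef, cdf, def

Hence C_0 ≅ Z^6, C_1 ≅ Z^15, C_2 ≅ Z^10.

∂_1: C_1 → C_0 is given by ∂[p,q] = [q] − [p].
The 6×15 boundary matrix has rank 5 and Smith normal form diag(1,1,1,1,1).

Boundary ∂_2: C_2 → C_1 acts by ∂[p,q,r] = [q,r] − [p,r] + [p,q]. For instance
  ∂ade = de − ae + ad,
  ∂acf = cf − af + ac.
The resulting 15×10 matrix has rank 10, and its Smith normal form has invariant factors (1,1,1,1,1,1,1,1,1,2).

Now H_k = ker ∂_k / im ∂_{k+1}, so:

  H_0: rank C_0 − rank ∂_1 = 6 − 5 = 1, and the invariant factors of ∂_1 are all 1, so H_0 = Z.
  H_1: rank ker ∂_1 − rank ∂_2 = (15 − 5) − 10 = 0, and ∂_2 has invariant factor 2 > 1, so H_1 = Z/2.
  H_2: rank ker ∂_2 − rank ∂_3 = (10 − 10) − 0 = 0, and there is no ∂_3, so H_2 = 0.

H_0 = Z,  H_1 = Z/2,  H_2 = 0.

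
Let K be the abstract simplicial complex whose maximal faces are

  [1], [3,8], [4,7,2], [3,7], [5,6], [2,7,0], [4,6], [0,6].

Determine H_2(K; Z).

Order the vertices as 0 < 1 < 2 < 3 < 4 < 5 < 6 < 7 < 8. Listing each simplex with vertices in this order, K has dimension 2 with simplices:

  0-simplices (9): [0], [1], [2], [3], [4], [5], [6], [7], [8]
  1-simplices (10): [0,2], [0,6], [0,7], [2,4], [2,7], [3,7], [3,8], [4,6], [4,7], [5,6]
  2-simplices (2): [0,2,7], [2,4,7]

Hence C_0 ≅ Z^9, C_1 ≅ Z^10, C_2 ≅ Z^2.

∂_1: C_1 → C_0 maps an edge to its endpoints' difference, ∂[p,q] = q − p. For instance
  ∂[2,7] = [7] − [2].
The 9×10 boundary matrix has rank 7 and Smith normal form diag(1,1,1,1,1,1,1).

∂_2: C_2 → C_1 acts by ∂[p,q,r] = [q,r] − [p,r] + [p,q]. For instance
  ∂[0,2,7] = [2,7] − [0,7] + [0,2],
  ∂[2,4,7] = [4,7] − [2,7] + [2,4].
This gives a 10×2 integer matrix of rank 2; reducing to Smith normal form yields diagonal entries (1,1).

Reading off H_k = ker ∂_k / im ∂_{k+1}:

  H_2: rank ker ∂_2 − rank ∂_3 = (2 − 2) − 0 = 0, and there is no ∂_3, so H_2 ≅ 0.

H_2 = 0.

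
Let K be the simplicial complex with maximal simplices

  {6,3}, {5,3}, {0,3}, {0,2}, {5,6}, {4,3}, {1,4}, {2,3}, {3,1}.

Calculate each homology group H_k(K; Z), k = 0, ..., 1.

H_0 = Z,  H_1 = Z^3.

Order the vertices as 0 < 1 < 2 < 3 < 4 < 5 < 6. Listing each simplex with vertices in this order, K has dimension 1 with simplices:

  0-simplices (7): [0], [1], [2], [3], [4], [5], [6]
  1-simplices (9): [0,2], [0,3], [1,3], [1,4], [2,3], [3,4], [3,5], [3,6], [5,6]

so the chain groups are C_0 ≅ Z^7, C_1 ≅ Z^9.

The boundary map ∂_1: C_1 → C_0 maps an edge to its endpoints' difference, ∂[p,q] = q − p.
The resulting 7×9 matrix has rank 6, and its Smith normal form has invariant factors (1,1,1,1,1,1).

Reading off H_k = ker ∂_k / im ∂_{k+1}:

  H_0: rank C_0 − rank ∂_1 = 7 − 6 = 1, and the invariant factors of ∂_1 are all 1, so H_0 = Z.
  H_1: rank ker ∂_1 − rank ∂_2 = (9 − 6) − 0 = 3, and there is no ∂_2, so H_1 = Z^3.

(K is a triangulation of a wedge of 3 circles.)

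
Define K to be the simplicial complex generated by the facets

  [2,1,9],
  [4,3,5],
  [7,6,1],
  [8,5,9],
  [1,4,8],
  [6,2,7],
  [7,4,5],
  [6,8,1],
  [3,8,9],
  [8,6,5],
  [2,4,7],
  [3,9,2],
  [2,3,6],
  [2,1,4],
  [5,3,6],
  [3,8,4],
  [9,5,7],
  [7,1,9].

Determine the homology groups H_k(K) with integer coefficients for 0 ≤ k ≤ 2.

H_0 ≅ Z,  H_1 ≅ Z ⊕ Z/2,  H_2 = 0.

Take the total order 1 < 2 < 3 < 4 < 5 < 6 < 7 < 8 < 9 on the vertex set. Then K (dimension 2) consists of the simplices:

  0-simplices (9): [1], [2], [3], [4], [5], [6], [7], [8], [9]
  1-simplices (27): (27 of them)
  2-simplices (18): [1,2,4], [1,2,9], [1,4,8], [1,6,7], [1,6,8], [1,7,9], [2,3,6], [2,3,9], [2,4,7], [2,6,7], [3,4,5], [3,4,8], [3,5,6], [3,8,9], [4,5,7], [5,6,8], [5,7,9], [5,8,9]

so the chain groups are C_0 ≅ Z^9, C_1 ≅ Z^27, C_2 ≅ Z^18.

Boundary ∂_1: C_1 → C_0 is given by ∂[p,q] = [q] − [p].
The 9×27 boundary matrix has rank 8 and Smith normal form diag(1,1,1,1,1,1,1,1).

The boundary map ∂_2: C_2 → C_1 acts by ∂[p,q,r] = [q,r] − [p,r] + [p,q]. For instance
  ∂[1,6,7] = [6,7] − [1,7] + [1,6],
  ∂[2,3,9] = [3,9] − [2,9] + [2,3].
The 27×18 boundary matrix has rank 18 and Smith normal form diag(1,1,1,1,1,1,1,1,1,1,1,1,1,1,1,1,1,2).

From H_k ≅ ker(∂_k) / im(∂_{k+1}) we obtain:

  H_0: rank C_0 − rank ∂_1 = 9 − 8 = 1, and the invariant factors of ∂_1 are all 1, so H_0 = Z.
  H_1: rank ker ∂_1 − rank ∂_2 = (27 − 8) − 18 = 1, and ∂_2 has invariant factor 2 > 1, so H_1 = Z ⊕ Z/2.
  H_2: rank ker ∂_2 − rank ∂_3 = (18 − 18) − 0 = 0, and there is no ∂_3, so H_2 = 0.

As a check, the Euler characteristic is 9 − 27 + 18 = 0, which agrees with 1 − 1 + 0 = 0.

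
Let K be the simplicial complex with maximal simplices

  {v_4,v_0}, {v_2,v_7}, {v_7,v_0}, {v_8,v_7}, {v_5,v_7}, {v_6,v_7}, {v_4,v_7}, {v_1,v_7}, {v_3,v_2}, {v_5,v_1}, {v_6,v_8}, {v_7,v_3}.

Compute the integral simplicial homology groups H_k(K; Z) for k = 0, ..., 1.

Order the vertices as v_0 < v_1 < v_2 < v_3 < v_4 < v_5 < v_6 < v_7 < v_8. Listing each simplex with vertices in this order, K has dimension 1 with simplices:

  0-simplices (9): [v_0], [v_1], [v_2], [v_3], [v_4], [v_5], [v_6], [v_7], [v_8]
  1-simplices (12): [v_0,v_4], [v_0,v_7], [v_1,v_5], [v_1,v_7], [v_2,v_3], [v_2,v_7], [v_3,v_7], [v_4,v_7], [v_5,v_7], [v_6,v_7], [v_6,v_8], [v_7,v_8]

so the chain groups are C_0 ≅ Z^9, C_1 ≅ Z^12.

∂_1: C_1 → C_0 is given by ∂[p,q] = [q] − [p]. For instance
  ∂[v_3,v_7] = [v_7] − [v_3].
The 9×12 boundary matrix has rank 8 and Smith normal form diag(1,1,1,1,1,1,1,1).

Reading off H_k = ker ∂_k / im ∂_{k+1}:

  H_0: rank C_0 − rank ∂_1 = 9 − 8 = 1, and the invariant factors of ∂_1 are all 1, so H_0 ≅ Z.
  H_1: rank ker ∂_1 − rank ∂_2 = (12 − 8) − 0 = 4, and there is no ∂_2, so H_1 ≅ Z^4.

H_0 = Z,  H_1 = Z^4.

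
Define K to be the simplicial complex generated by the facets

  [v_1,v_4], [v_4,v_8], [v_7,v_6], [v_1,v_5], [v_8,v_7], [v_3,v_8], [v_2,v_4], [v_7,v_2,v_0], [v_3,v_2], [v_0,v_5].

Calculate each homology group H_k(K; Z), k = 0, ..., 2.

We work with the vertex ordering v_0 < v_1 < v_2 < v_3 < v_4 < v_5 < v_6 < v_7 < v_8. The simplices of K, each written with vertices in increasing order, are:

  0-simplices (9): [v_0], [v_1], [v_2], [v_3], [v_4], [v_5], [v_6], [v_7], [v_8]
  1-simplices (12): [v_0,v_2], [v_0,v_5], [v_0,v_7], [v_1,v_4], [v_1,v_5], [v_2,v_3], [v_2,v_4], [v_2,v_7], [v_3,v_8], [v_4,v_8], [v_6,v_7], [v_7,v_8]
  2-simplices (1): [v_0,v_2,v_7]

giving chain groups C_0 ≅ Z^9, C_1 ≅ Z^12, C_2 ≅ Z^1.

The boundary map ∂_1: C_1 → C_0 maps an edge to its endpoints' difference, ∂[p,q] = q − p.
The 9×12 boundary matrix has rank 8 and Smith normal form diag(1,1,1,1,1,1,1,1).

The boundary map ∂_2: C_2 → C_1 acts by ∂[p,q,r] = [q,r] − [p,r] + [p,q]. For instance
  ∂[v_0,v_2,v_7] = [v_2,v_7] − [v_0,v_7] + [v_0,v_2].
As a 12×1 matrix over Z this has rank 1, with invariant factors (1).

Reading off H_k = ker ∂_k / im ∂_{k+1}:

  H_0: rank C_0 − rank ∂_1 = 9 − 8 = 1, and the invariant factors of ∂_1 are all 1, so H_0 = Z.
  H_1: rank ker ∂_1 − rank ∂_2 = (12 − 8) − 1 = 3, and the invariant factors of ∂_2 are all 1, so H_1 = Z^3.
  H_2: rank ker ∂_2 − rank ∂_3 = (1 − 1) − 0 = 0, and there is no ∂_3, so H_2 = 0.

H_0 ≅ Z,  H_1 ≅ Z^3,  H_2 = 0.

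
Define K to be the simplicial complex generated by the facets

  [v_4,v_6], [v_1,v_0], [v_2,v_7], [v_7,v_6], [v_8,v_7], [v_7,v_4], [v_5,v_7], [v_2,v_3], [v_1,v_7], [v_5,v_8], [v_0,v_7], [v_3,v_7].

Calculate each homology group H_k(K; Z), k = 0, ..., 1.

H_0 = Z,  H_1 = Z^4.

Take the total order v_0 < v_1 < v_2 < v_3 < v_4 < v_5 < v_6 < v_7 < v_8 on the vertex set. Then K (dimension 1) consists of the simplices:

  0-simplices (9): [v_0], [v_1], [v_2], [v_3], [v_4], [v_5], [v_6], [v_7], [v_8]
  1-simplices (12): [v_0,v_1], [v_0,v_7], [v_1,v_7], [v_2,v_3], [v_2,v_7], [v_3,v_7], [v_4,v_6], [v_4,v_7], [v_5,v_7], [v_5,v_8], [v_6,v_7], [v_7,v_8]

so the chain groups are C_0 ≅ Z^9, C_1 ≅ Z^12.

The boundary map ∂_1: C_1 → C_0 is given by ∂[p,q] = [q] − [p]. For instance
  ∂[v_0,v_7] = [v_7] − [v_0].
As a 9×12 matrix over Z this has rank 8, with invariant factors (1,1,1,1,1,1,1,1).

From H_k ≅ ker(∂_k) / im(∂_{k+1}) we obtain:

  H_0: rank C_0 − rank ∂_1 = 9 − 8 = 1, and the invariant factors of ∂_1 are all 1, so H_0 = Z.
  H_1: rank ker ∂_1 − rank ∂_2 = (12 − 8) − 0 = 4, and there is no ∂_2, so H_1 = Z^4.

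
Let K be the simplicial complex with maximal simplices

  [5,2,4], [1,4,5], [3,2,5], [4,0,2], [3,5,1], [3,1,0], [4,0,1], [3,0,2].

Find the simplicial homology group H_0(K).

H_0 ≅ Z.

K has 6 vertices, 12 edges, 8 triangles.
rank ∂_0 = 0, rank ∂_1 = 5 ⇒ b_0 = 6 − 0 − 5 = 1; all invariant factors of ∂_1 are 1 so no torsion. So H_0 ≅ Z.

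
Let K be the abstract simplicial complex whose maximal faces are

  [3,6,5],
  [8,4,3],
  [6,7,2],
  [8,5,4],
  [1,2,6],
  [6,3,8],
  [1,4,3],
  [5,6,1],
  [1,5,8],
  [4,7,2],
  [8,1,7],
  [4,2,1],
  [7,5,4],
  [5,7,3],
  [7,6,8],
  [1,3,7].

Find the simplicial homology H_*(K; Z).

H_0 ≅ Z,  H_1 ≅ Z^2,  H_2 ≅ Z.

K has 8 vertices, 24 edges, 16 triangles.
rank ∂_0 = 0, rank ∂_1 = 7 ⇒ b_0 = 8 − 0 − 7 = 1; all invariant factors of ∂_1 are 1 so no torsion. So H_0 ≅ Z.
rank ∂_1 = 7, rank ∂_2 = 15 ⇒ b_1 = 24 − 7 − 15 = 2; all invariant factors of ∂_2 are 1 so no torsion. So H_1 ≅ Z^2.
rank ∂_2 = 15, rank ∂_3 = 0 ⇒ b_2 = 16 − 15 − 0 = 1. So H_2 ≅ Z.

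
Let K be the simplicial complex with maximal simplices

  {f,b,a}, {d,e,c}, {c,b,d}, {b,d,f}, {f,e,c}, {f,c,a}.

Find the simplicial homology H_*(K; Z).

H_0 ≅ Z,  H_1 ≅ Z,  H_2 = 0.

Fix the vertex order a < b < c < d < e < f and write every simplex with vertices in increasing order. Then dim K = 2 and the simplices of K are:

  0-simplices (6): a, b, c, d, e, f
  1-simplices (12): ab, ac, af, bc, bd, bf, cd, ce, cf, de, df, ef
  2-simplices (6): abf, acf, bcd, bdf, cde, cef

giving chain groups C_0 ≅ Z^6, C_1 ≅ Z^12, C_2 ≅ Z^6.

The boundary map ∂_1: C_1 → C_0 sends each edge [p,q] (with p < q) to q − p.
As a 6×12 matrix over Z this has rank 5, with invariant factors (1,1,1,1,1).

∂_2: C_2 → C_1 sends each 2-simplex [p,q,r] to [q,r] − [p,r] + [p,q]. For instance
  ∂acf = cf − af + ac,
  ∂cef = ef − cf + ce.
The 12×6 boundary matrix has rank 6 and Smith normal form diag(1,1,1,1,1,1).

Now H_k = ker ∂_k / im ∂_{k+1}, so:

  H_0: rank C_0 − rank ∂_1 = 6 − 5 = 1, and the invariant factors of ∂_1 are all 1, so H_0 ≅ Z.
  H_1: rank ker ∂_1 − rank ∂_2 = (12 − 5) − 6 = 1, and the invariant factors of ∂_2 are all 1, so H_1 ≅ Z.
  H_2: rank ker ∂_2 − rank ∂_3 = (6 − 6) − 0 = 0, and there is no ∂_3, so H_2 ≅ 0.

As a check, the Euler characteristic is 6 − 12 + 6 = 0, which agrees with 1 − 1 + 0 = 0.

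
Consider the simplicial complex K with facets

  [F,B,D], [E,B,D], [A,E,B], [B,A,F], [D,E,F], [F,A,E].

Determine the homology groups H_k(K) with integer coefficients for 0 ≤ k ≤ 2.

H_0 ≅ Z,  H_1 = 0,  H_2 ≅ Z.

Take the total order A < B < D < E < F on the vertex set. Then K (dimension 2) consists of the simplices:

  0-simplices (5): A, B, D, E, F
  1-simplices (9): AB, AE, AF, BD, BE, BF, DE, DF, EF
  2-simplices (6): ABE, ABF, AEF, BDE, BDF, DEF

Hence C_0 ≅ Z^5, C_1 ≅ Z^9, C_2 ≅ Z^6.

∂_1: C_1 → C_0 is given by ∂[p,q] = [q] − [p]. For instance
  ∂DF = F − D.
The resulting 5×9 matrix has rank 4, and its Smith normal form has invariant factors (1,1,1,1).

The boundary map ∂_2: C_2 → C_1 maps a triangle to the signed sum of its edges. For instance
  ∂BDE = DE − BE + BD,
  ∂ABF = BF − AF + AB.
The 9×6 boundary matrix has rank 5 and Smith normal form diag(1,1,1,1,1).

Computing H_k = (kernel of ∂_k) / (image of ∂_{k+1}):

  H_0: rank C_0 − rank ∂_1 = 5 − 4 = 1, and the invariant factors of ∂_1 are all 1, so H_0 = Z.
  H_1: rank ker ∂_1 − rank ∂_2 = (9 − 4) − 5 = 0, and the invariant factors of ∂_2 are all 1, so H_1 = 0.
  H_2: rank ker ∂_2 − rank ∂_3 = (6 − 5) − 0 = 1, and there is no ∂_3, so H_2 = Z.

As a check, the Euler characteristic is 5 − 9 + 6 = 2, which agrees with 1 − 0 + 1 = 2.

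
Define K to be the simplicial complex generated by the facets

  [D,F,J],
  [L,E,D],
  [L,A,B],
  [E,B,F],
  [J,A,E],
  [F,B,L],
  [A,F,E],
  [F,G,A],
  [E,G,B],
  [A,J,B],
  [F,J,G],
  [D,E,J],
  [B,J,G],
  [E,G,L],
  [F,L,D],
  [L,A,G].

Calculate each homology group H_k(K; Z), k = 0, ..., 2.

Take the total order A < B < D < E < F < G < J < L on the vertex set. Then K (dimension 2) consists of the simplices:

  0-simplices (8): A, B, D, E, F, G, J, L
  1-simplices (24): AB, AE, AF, AG, AJ, AL, BE, BF, BG, BJ, BL, DE, DF, DJ, DL, EF, EG, EJ, EL, FG, FJ, FL, GJ, GL
  2-simplices (16): ABJ, ABL, AEF, AEJ, AFG, AGL, BEF, BEG, BFL, BGJ, DEJ, DEL, DFJ, DFL, EGL, FGJ

so the chain groups are C_0 ≅ Z^8, C_1 ≅ Z^24, C_2 ≅ Z^16.

∂_1: C_1 → C_0 sends each edge [p,q] (with p < q) to q − p. For instance
  ∂BJ = J − B.
This gives a 8×24 integer matrix of rank 7; reducing to Smith normal form yields diagonal entries (1,1,1,1,1,1,1).

∂_2: C_2 → C_1 maps a triangle to the signed sum of its edges. For instance
  ∂DFJ = FJ − DJ + DF,
  ∂DEJ = EJ − DJ + DE.
This gives a 24×16 integer matrix of rank 15; reducing to Smith normal form yields diagonal entries (1,1,1,1,1,1,1,1,1,1,1,1,1,1,1).

Computing H_k = (kernel of ∂_k) / (image of ∂_{k+1}):

  H_0: rank C_0 − rank ∂_1 = 8 − 7 = 1, and the invariant factors of ∂_1 are all 1, so H_0 ≅ Z.
  H_1: rank ker ∂_1 − rank ∂_2 = (24 − 7) − 15 = 2, and the invariant factors of ∂_2 are all 1, so H_1 ≅ Z^2.
  H_2: rank ker ∂_2 − rank ∂_3 = (16 − 15) − 0 = 1, and there is no ∂_3, so H_2 ≅ Z.

H_0 ≅ Z,  H_1 ≅ Z^2,  H_2 ≅ Z.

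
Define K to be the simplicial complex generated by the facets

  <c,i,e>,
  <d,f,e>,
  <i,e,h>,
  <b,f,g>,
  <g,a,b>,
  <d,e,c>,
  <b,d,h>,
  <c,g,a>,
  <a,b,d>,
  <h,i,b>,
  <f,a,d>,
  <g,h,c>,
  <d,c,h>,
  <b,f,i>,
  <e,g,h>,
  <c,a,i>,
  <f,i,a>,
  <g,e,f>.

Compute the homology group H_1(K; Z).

H_1 = Z ⊕ Z_2.

We work with the vertex ordering a < b < c < d < e < f < g < h < i. The simplices of K, each written with vertices in increasing order, are:

  0-simplices (9): a, b, c, d, e, f, g, h, i
  1-simplices (27): ab, ac, ad, af, ag, ai, bd, bf, bg, bh, bi, cd, ce, cg, ch, ci, de, df, dh, ef, eg, eh, ei, fg, fi, gh, hi
  2-simplices (18): abd, abg, acg, aci, adf, afi, bdh, bfg, bfi, bhi, cde, cdh, cei, cgh, def, efg, egh, ehi

giving chain groups C_0 ≅ Z^9, C_1 ≅ Z^27, C_2 ≅ Z^18.

∂_1: C_1 → C_0 is given by ∂[p,q] = [q] − [p]. For instance
  ∂ac = c − a.
As a 9×27 matrix over Z this has rank 8, with invariant factors (1,1,1,1,1,1,1,1).

∂_2: C_2 → C_1 sends each 2-simplex [p,q,r] to [q,r] − [p,r] + [p,q]. For instance
  ∂cgh = gh − ch + cg,
  ∂egh = gh − eh + eg.
This gives a 27×18 integer matrix of rank 18; reducing to Smith normal form yields diagonal entries (1,1,1,1,1,1,1,1,1,1,1,1,1,1,1,1,1,2).

Computing H_k = (kernel of ∂_k) / (image of ∂_{k+1}):

  H_1: rank ker ∂_1 − rank ∂_2 = (27 − 8) − 18 = 1, and ∂_2 has invariant factor 2 > 1, so H_1 = Z ⊕ Z_2.

(K is a triangulation of the Klein bottle.)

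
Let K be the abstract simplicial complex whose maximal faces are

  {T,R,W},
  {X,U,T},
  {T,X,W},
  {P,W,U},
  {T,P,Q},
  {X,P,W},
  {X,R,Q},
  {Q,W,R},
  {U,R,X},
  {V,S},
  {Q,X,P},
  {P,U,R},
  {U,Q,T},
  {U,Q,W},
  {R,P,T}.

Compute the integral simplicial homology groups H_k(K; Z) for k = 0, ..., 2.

We work with the vertex ordering P < Q < R < S < T < U < V < W < X. The simplices of K, each written with vertices in increasing order, are:

  0-simplices (9): P, Q, R, S, T, U, V, W, X
  1-simplices (22): PQ, PR, PT, PU, PW, PX, QR, QT, QU, QW, QX, RT, RU, RW, RX, SV, TU, TW, TX, UW, UX, WX
  2-simplices (14): PQT, PQX, PRT, PRU, PUW, PWX, QRW, QRX, QTU, QUW, RTW, RUX, TUX, TWX

giving chain groups C_0 ≅ Z^9, C_1 ≅ Z^22, C_2 ≅ Z^14.

The boundary map ∂_1: C_1 → C_0 is given by ∂[p,q] = [q] − [p]. For instance
  ∂WX = X − W.
The resulting 9×22 matrix has rank 7, and its Smith normal form has invariant factors (1,1,1,1,1,1,1).

∂_2: C_2 → C_1 sends each 2-simplex [p,q,r] to [q,r] − [p,r] + [p,q]. For instance
  ∂RUX = UX − RX + RU,
  ∂TWX = WX − TX + TW.
This gives a 22×14 integer matrix of rank 13; reducing to Smith normal form yields diagonal entries (1,1,1,1,1,1,1,1,1,1,1,1,1).

Now H_k = ker ∂_k / im ∂_{k+1}, so:

  H_0: rank C_0 − rank ∂_1 = 9 − 7 = 2, and the invariant factors of ∂_1 are all 1, so H_0 = Z^2.
  H_1: rank ker ∂_1 − rank ∂_2 = (22 − 7) − 13 = 2, and the invariant factors of ∂_2 are all 1, so H_1 = Z^2.
  H_2: rank ker ∂_2 − rank ∂_3 = (14 − 13) − 0 = 1, and there is no ∂_3, so H_2 = Z.

As a check, the Euler characteristic is 9 − 22 + 14 = 1, which agrees with 2 − 2 + 1 = 1.
(K is a triangulation of the disjoint union of the torus T^2 and the 1-simplex.)

H_0 = Z^2,  H_1 = Z^2,  H_2 = Z.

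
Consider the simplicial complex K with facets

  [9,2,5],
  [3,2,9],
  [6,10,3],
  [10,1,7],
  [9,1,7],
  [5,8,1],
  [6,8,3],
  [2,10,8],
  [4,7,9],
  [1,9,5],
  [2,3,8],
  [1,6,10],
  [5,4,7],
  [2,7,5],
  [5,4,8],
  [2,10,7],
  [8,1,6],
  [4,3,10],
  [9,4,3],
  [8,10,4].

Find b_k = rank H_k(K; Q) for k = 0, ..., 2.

Order the vertices as 1 < 2 < 3 < 4 < 5 < 6 < 7 < 8 < 9 < 10. Listing each simplex with vertices in this order, K has dimension 2 with simplices:

  0-simplices (10): [1], [2], [3], [4], [5], [6], [7], [8], [9], [10]
  1-simplices (30): (30 of them)
  2-simplices (20): (20 of them)

Hence C_0 ≅ Z^10, C_1 ≅ Z^30, C_2 ≅ Z^20.

Boundary ∂_1: C_1 → C_0 maps an edge to its endpoints' difference, ∂[p,q] = q − p. For instance
  ∂[5,9] = [9] − [5].
As a 10×30 matrix over Z this has rank 9, with invariant factors (1,1,1,1,1,1,1,1,1).

∂_2: C_2 → C_1 maps a triangle to the signed sum of its edges. For instance
  ∂[3,4,10] = [4,10] − [3,10] + [3,4],
  ∂[2,7,10] = [7,10] − [2,10] + [2,7].
As a 30×20 matrix over Z this has rank 20, with invariant factors (1,1,1,1,1,1,1,1,1,1,1,1,1,1,1,1,1,1,1,2).

Computing H_k = (kernel of ∂_k) / (image of ∂_{k+1}):

  H_0: rank C_0 − rank ∂_1 = 10 − 9 = 1, and the invariant factors of ∂_1 are all 1, so H_0 ≅ Z.
  H_1: rank ker ∂_1 − rank ∂_2 = (30 − 9) − 20 = 1, and ∂_2 has invariant factor 2 > 1, so H_1 ≅ Z ⊕ Z/2.
  H_2: rank ker ∂_2 − rank ∂_3 = (20 − 20) − 0 = 0, and there is no ∂_3, so H_2 ≅ 0.

Hence the Betti numbers are b_0 = 1, b_1 = 1, b_2 = 0.

b_0 = 1, b_1 = 1, b_2 = 0.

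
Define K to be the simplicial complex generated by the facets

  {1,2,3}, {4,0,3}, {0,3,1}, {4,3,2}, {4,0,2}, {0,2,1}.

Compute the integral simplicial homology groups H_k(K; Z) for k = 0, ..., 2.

K has 5 vertices, 9 edges, 6 triangles.
rank ∂_0 = 0, rank ∂_1 = 4 ⇒ b_0 = 5 − 0 − 4 = 1; all invariant factors of ∂_1 are 1 so no torsion. So H_0 ≅ Z.
rank ∂_1 = 4, rank ∂_2 = 5 ⇒ b_1 = 9 − 4 − 5 = 0; all invariant factors of ∂_2 are 1 so no torsion. So H_1 ≅ 0.
rank ∂_2 = 5, rank ∂_3 = 0 ⇒ b_2 = 6 − 5 − 0 = 1. So H_2 ≅ Z.

H_0 = Z,  H_1 = 0,  H_2 = Z.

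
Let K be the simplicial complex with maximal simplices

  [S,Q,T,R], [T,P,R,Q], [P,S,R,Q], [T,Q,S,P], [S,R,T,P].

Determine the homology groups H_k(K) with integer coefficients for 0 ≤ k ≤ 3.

Order the vertices as P < Q < R < S < T. Listing each simplex with vertices in this order, K has dimension 3 with simplices:

  0-simplices (5): P, Q, R, S, T
  1-simplices (10): PQ, PR, PS, PT, QR, QS, QT, RS, RT, ST
  2-simplices (10): PQR, PQS, PQT, PRS, PRT, PST, QRS, QRT, QST, RST
  3-simplices (5): PQRS, PQRT, PQST, PRST, QRST

so the chain groups are C_0 ≅ Z^5, C_1 ≅ Z^10, C_2 ≅ Z^10, C_3 ≅ Z^5.

∂_1: C_1 → C_0 maps an edge to its endpoints' difference, ∂[p,q] = q − p.
The 5×10 boundary matrix has rank 4 and Smith normal form diag(1,1,1,1).

The boundary map ∂_2: C_2 → C_1 sends each 2-simplex [p,q,r] to [q,r] − [p,r] + [p,q]. For instance
  ∂QRS = RS − QS + QR,
  ∂QRT = RT − QT + QR.
As a 10×10 matrix over Z this has rank 6, with invariant factors (1,1,1,1,1,1).

Boundary ∂_3: C_3 → C_2 sends each 3-simplex σ to the alternating sum Σ_i (−1)^i (σ with its i-th vertex removed). For instance
  ∂PQST = QST − PST + PQT − PQS,
  ∂PQRS = QRS − PRS + PQS − PQR.
As a 10×5 matrix over Z this has rank 4, with invariant factors (1,1,1,1).

Now H_k = ker ∂_k / im ∂_{k+1}, so:

  H_0: rank C_0 − rank ∂_1 = 5 − 4 = 1, and the invariant factors of ∂_1 are all 1, so H_0 = Z.
  H_1: rank ker ∂_1 − rank ∂_2 = (10 − 4) − 6 = 0, and the invariant factors of ∂_2 are all 1, so H_1 = 0.
  H_2: rank ker ∂_2 − rank ∂_3 = (10 − 6) − 4 = 0, and the invariant factors of ∂_3 are all 1, so H_2 = 0.
  H_3: rank ker ∂_3 − rank ∂_4 = (5 − 4) − 0 = 1, and there is no ∂_4, so H_3 = Z.

As a check, the Euler characteristic is 5 − 10 + 10 − 5 = 0, which agrees with 1 − 0 + 0 − 1 = 0.
(K is a triangulation of the 3-sphere S^3.)

H_0 ≅ Z,  H_1 = 0,  H_2 = 0,  H_3 ≅ Z.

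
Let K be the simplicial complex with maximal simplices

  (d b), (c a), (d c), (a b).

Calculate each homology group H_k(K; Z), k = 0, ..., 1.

H_0 ≅ Z,  H_1 ≅ Z.

Order the vertices as a < b < c < d. Listing each simplex with vertices in this order, K has dimension 1 with simplices:

  0-simplices (4): a, b, c, d
  1-simplices (4): ab, ac, bd, cd

Hence C_0 ≅ Z^4, C_1 ≅ Z^4.

The boundary map ∂_1: C_1 → C_0 maps an edge to its endpoints' difference, ∂[p,q] = q − p. For instance
  ∂cd = d − c.
As a 4×4 matrix over Z this has rank 3, with invariant factors (1,1,1).

Now H_k = ker ∂_k / im ∂_{k+1}, so:

  H_0: rank C_0 − rank ∂_1 = 4 − 3 = 1, and the invariant factors of ∂_1 are all 1, so H_0 = Z.
  H_1: rank ker ∂_1 − rank ∂_2 = (4 − 3) − 0 = 1, and there is no ∂_2, so H_1 = Z.

(K is a triangulation of the circle S^1.)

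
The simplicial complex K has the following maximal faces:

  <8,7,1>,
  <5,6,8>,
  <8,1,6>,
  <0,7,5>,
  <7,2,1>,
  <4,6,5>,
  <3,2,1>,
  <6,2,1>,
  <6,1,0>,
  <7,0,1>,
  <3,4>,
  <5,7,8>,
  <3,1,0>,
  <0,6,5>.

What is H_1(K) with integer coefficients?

H_1 = Z.

Fix the vertex order 0 < 1 < 2 < 3 < 4 < 5 < 6 < 7 < 8 and write every simplex with vertices in increasing order. Then dim K = 2 and the simplices of K are:

  0-simplices (9): [0], [1], [2], [3], [4], [5], [6], [7], [8]
  1-simplices (21): [0,1], [0,3], [0,5], [0,6], [0,7], [1,2], [1,3], [1,6], [1,7], [1,8], [2,3], [2,6], [2,7], [3,4], [4,5], [4,6], [5,6], [5,7], [5,8], [6,8], [7,8]
  2-simplices (13): [0,1,3], [0,1,6], [0,1,7], [0,5,6], [0,5,7], [1,2,3], [1,2,6], [1,2,7], [1,6,8], [1,7,8], [4,5,6], [5,6,8], [5,7,8]

giving chain groups C_0 ≅ Z^9, C_1 ≅ Z^21, C_2 ≅ Z^13.

The boundary map ∂_1: C_1 → C_0 maps an edge to its endpoints' difference, ∂[p,q] = q − p.
The resulting 9×21 matrix has rank 8, and its Smith normal form has invariant factors (1,1,1,1,1,1,1,1).

∂_2: C_2 → C_1 acts by ∂[p,q,r] = [q,r] − [p,r] + [p,q]. For instance
  ∂[1,2,3] = [2,3] − [1,3] + [1,2],
  ∂[1,2,7] = [2,7] − [1,7] + [1,2].
The 21×13 boundary matrix has rank 12 and Smith normal form diag(1,1,1,1,1,1,1,1,1,1,1,1).

Reading off H_k = ker ∂_k / im ∂_{k+1}:

  H_1: rank ker ∂_1 − rank ∂_2 = (21 − 8) − 12 = 1, and the invariant factors of ∂_2 are all 1, so H_1 = Z.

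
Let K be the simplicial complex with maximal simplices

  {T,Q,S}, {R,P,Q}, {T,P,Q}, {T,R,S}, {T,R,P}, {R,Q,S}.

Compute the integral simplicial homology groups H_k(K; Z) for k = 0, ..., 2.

H_0 ≅ Z,  H_1 = 0,  H_2 ≅ Z.

We work with the vertex ordering P < Q < R < S < T. The simplices of K, each written with vertices in increasing order, are:

  0-simplices (5): P, Q, R, S, T
  1-simplices (9): PQ, PR, PT, QR, QS, QT, RS, RT, ST
  2-simplices (6): PQR, PQT, PRT, QRS, QST, RST

so the chain groups are C_0 ≅ Z^5, C_1 ≅ Z^9, C_2 ≅ Z^6.

∂_1: C_1 → C_0 is given by ∂[p,q] = [q] − [p]. For instance
  ∂RT = T − R.
This gives a 5×9 integer matrix of rank 4; reducing to Smith normal form yields diagonal entries (1,1,1,1).

∂_2: C_2 → C_1 maps a triangle to the signed sum of its edges. For instance
  ∂QRS = RS − QS + QR,
  ∂PQR = QR − PR + PQ.
The resulting 9×6 matrix has rank 5, and its Smith normal form has invariant factors (1,1,1,1,1).

Now H_k = ker ∂_k / im ∂_{k+1}, so:

  H_0: rank C_0 − rank ∂_1 = 5 − 4 = 1, and the invariant factors of ∂_1 are all 1, so H_0 ≅ Z.
  H_1: rank ker ∂_1 − rank ∂_2 = (9 − 4) − 5 = 0, and the invariant factors of ∂_2 are all 1, so H_1 ≅ 0.
  H_2: rank ker ∂_2 − rank ∂_3 = (6 − 5) − 0 = 1, and there is no ∂_3, so H_2 ≅ Z.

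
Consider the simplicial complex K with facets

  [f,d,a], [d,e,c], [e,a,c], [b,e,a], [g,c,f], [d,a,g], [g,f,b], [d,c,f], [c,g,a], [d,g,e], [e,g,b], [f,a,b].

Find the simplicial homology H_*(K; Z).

H_0 ≅ Z,  H_1 ≅ Z/2,  H_2 = 0.

Take the total order a < b < c < d < e < f < g on the vertex set. Then K (dimension 2) consists of the simplices:

  0-simplices (7): a, b, c, d, e, f, g
  1-simplices (18): ab, ac, ad, ae, af, ag, be, bf, bg, cd, ce, cf, cg, de, df, dg, eg, fg
  2-simplices (12): abe, abf, ace, acg, adf, adg, beg, bfg, cde, cdf, cfg, deg

giving chain groups C_0 ≅ Z^7, C_1 ≅ Z^18, C_2 ≅ Z^12.

Boundary ∂_1: C_1 → C_0 is given by ∂[p,q] = [q] − [p]. For instance
  ∂ab = b − a.
The resulting 7×18 matrix has rank 6, and its Smith normal form has invariant factors (1,1,1,1,1,1).

The boundary map ∂_2: C_2 → C_1 maps a triangle to the signed sum of its edges. For instance
  ∂abf = bf − af + ab,
  ∂cfg = fg − cg + cf.
This gives a 18×12 integer matrix of rank 12; reducing to Smith normal form yields diagonal entries (1,1,1,1,1,1,1,1,1,1,1,2).

Reading off H_k = ker ∂_k / im ∂_{k+1}:

  H_0: rank C_0 − rank ∂_1 = 7 − 6 = 1, and the invariant factors of ∂_1 are all 1, so H_0 ≅ Z.
  H_1: rank ker ∂_1 − rank ∂_2 = (18 − 6) − 12 = 0, and ∂_2 has invariant factor 2 > 1, so H_1 ≅ Z/2.
  H_2: rank ker ∂_2 − rank ∂_3 = (12 − 12) − 0 = 0, and there is no ∂_3, so H_2 ≅ 0.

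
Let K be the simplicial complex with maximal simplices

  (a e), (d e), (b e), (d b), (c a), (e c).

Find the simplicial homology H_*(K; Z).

Fix the vertex order a < b < c < d < e and write every simplex with vertices in increasing order. Then dim K = 1 and the simplices of K are:

  0-simplices (5): a, b, c, d, e
  1-simplices (6): ac, ae, bd, be, ce, de

so the chain groups are C_0 ≅ Z^5, C_1 ≅ Z^6.

The boundary map ∂_1: C_1 → C_0 is given by ∂[p,q] = [q] − [p]. For instance
  ∂be = e − b.
The resulting 5×6 matrix has rank 4, and its Smith normal form has invariant factors (1,1,1,1).

From H_k ≅ ker(∂_k) / im(∂_{k+1}) we obtain:

  H_0: rank C_0 − rank ∂_1 = 5 − 4 = 1, and the invariant factors of ∂_1 are all 1, so H_0 = Z.
  H_1: rank ker ∂_1 − rank ∂_2 = (6 − 4) − 0 = 2, and there is no ∂_2, so H_1 = Z^2.

(K is a triangulation of a wedge of 2 circles.)

H_0 = Z,  H_1 = Z^2.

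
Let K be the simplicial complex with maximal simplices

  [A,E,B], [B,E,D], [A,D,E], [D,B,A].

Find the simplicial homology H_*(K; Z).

H_0 = Z,  H_1 = 0,  H_2 = Z.

Fix the vertex order A < B < D < E and write every simplex with vertices in increasing order. Then dim K = 2 and the simplices of K are:

  0-simplices (4): A, B, D, E
  1-simplices (6): AB, AD, AE, BD, BE, DE
  2-simplices (4): ABD, ABE, ADE, BDE

so the chain groups are C_0 ≅ Z^4, C_1 ≅ Z^6, C_2 ≅ Z^4.

The boundary map ∂_1: C_1 → C_0 sends each edge [p,q] (with p < q) to q − p.
The resulting 4×6 matrix has rank 3, and its Smith normal form has invariant factors (1,1,1).

∂_2: C_2 → C_1 acts by ∂[p,q,r] = [q,r] − [p,r] + [p,q]. For instance
  ∂ABD = BD − AD + AB,
  ∂BDE = DE − BE + BD.
The resulting 6×4 matrix has rank 3, and its Smith normal form has invariant factors (1,1,1).

Computing H_k = (kernel of ∂_k) / (image of ∂_{k+1}):

  H_0: rank C_0 − rank ∂_1 = 4 − 3 = 1, and the invariant factors of ∂_1 are all 1, so H_0 ≅ Z.
  H_1: rank ker ∂_1 − rank ∂_2 = (6 − 3) − 3 = 0, and the invariant factors of ∂_2 are all 1, so H_1 ≅ 0.
  H_2: rank ker ∂_2 − rank ∂_3 = (4 − 3) − 0 = 1, and there is no ∂_3, so H_2 ≅ Z.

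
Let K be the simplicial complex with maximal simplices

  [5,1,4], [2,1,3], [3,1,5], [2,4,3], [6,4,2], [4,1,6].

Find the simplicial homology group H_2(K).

Take the total order 1 < 2 < 3 < 4 < 5 < 6 on the vertex set. Then K (dimension 2) consists of the simplices:

  0-simplices (6): [1], [2], [3], [4], [5], [6]
  1-simplices (12): [1,2], [1,3], [1,4], [1,5], [1,6], [2,3], [2,4], [2,6], [3,4], [3,5], [4,5], [4,6]
  2-simplices (6): [1,2,3], [1,3,5], [1,4,5], [1,4,6], [2,3,4], [2,4,6]

so the chain groups are C_0 ≅ Z^6, C_1 ≅ Z^12, C_2 ≅ Z^6.

Boundary ∂_1: C_1 → C_0 is given by ∂[p,q] = [q] − [p].
As a 6×12 matrix over Z this has rank 5, with invariant factors (1,1,1,1,1).

∂_2: C_2 → C_1 acts by ∂[p,q,r] = [q,r] − [p,r] + [p,q]. For instance
  ∂[1,4,6] = [4,6] − [1,6] + [1,4],
  ∂[2,4,6] = [4,6] − [2,6] + [2,4].
The resulting 12×6 matrix has rank 6, and its Smith normal form has invariant factors (1,1,1,1,1,1).

Reading off H_k = ker ∂_k / im ∂_{k+1}:

  H_2: rank ker ∂_2 − rank ∂_3 = (6 − 6) − 0 = 0, and there is no ∂_3, so H_2 ≅ 0.

H_2 ≅ 0.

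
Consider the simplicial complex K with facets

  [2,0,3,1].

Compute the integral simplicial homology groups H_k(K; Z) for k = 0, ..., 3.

We work with the vertex ordering 0 < 1 < 2 < 3. The simplices of K, each written with vertices in increasing order, are:

  0-simplices (4): [0], [1], [2], [3]
  1-simplices (6): [0,1], [0,2], [0,3], [1,2], [1,3], [2,3]
  2-simplices (4): [0,1,2], [0,1,3], [0,2,3], [1,2,3]
  3-simplices (1): [0,1,2,3]

Hence C_0 ≅ Z^4, C_1 ≅ Z^6, C_2 ≅ Z^4, C_3 ≅ Z^1.

The boundary map ∂_1: C_1 → C_0 maps an edge to its endpoints' difference, ∂[p,q] = q − p. For instance
  ∂[2,3] = [3] − [2].
The resulting 4×6 matrix has rank 3, and its Smith normal form has invariant factors (1,1,1).

∂_2: C_2 → C_1 sends each 2-simplex [p,q,r] to [q,r] − [p,r] + [p,q]. For instance
  ∂[1,2,3] = [2,3] − [1,3] + [1,2],
  ∂[0,1,3] = [1,3] − [0,3] + [0,1].
The resulting 6×4 matrix has rank 3, and its Smith normal form has invariant factors (1,1,1).

∂_3: C_3 → C_2 sends each 3-simplex σ to the alternating sum Σ_i (−1)^i (σ with its i-th vertex removed). For instance
  ∂[0,1,2,3] = [1,2,3] − [0,2,3] + [0,1,3] − [0,1,2].
The resulting 4×1 matrix has rank 1, and its Smith normal form has invariant factors (1).

Computing H_k = (kernel of ∂_k) / (image of ∂_{k+1}):

  H_0: rank C_0 − rank ∂_1 = 4 − 3 = 1, and the invariant factors of ∂_1 are all 1, so H_0 ≅ Z.
  H_1: rank ker ∂_1 − rank ∂_2 = (6 − 3) − 3 = 0, and the invariant factors of ∂_2 are all 1, so H_1 ≅ 0.
  H_2: rank ker ∂_2 − rank ∂_3 = (4 − 3) − 1 = 0, and the invariant factors of ∂_3 are all 1, so H_2 ≅ 0.
  H_3: rank ker ∂_3 − rank ∂_4 = (1 − 1) − 0 = 0, and there is no ∂_4, so H_3 ≅ 0.

H_0 ≅ Z,  H_1 = 0,  H_2 = 0,  H_3 = 0.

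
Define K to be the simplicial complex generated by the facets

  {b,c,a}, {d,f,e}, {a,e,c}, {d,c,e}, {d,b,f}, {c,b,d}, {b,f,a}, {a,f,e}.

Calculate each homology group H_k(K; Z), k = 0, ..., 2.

Take the total order a < b < c < d < e < f on the vertex set. Then K (dimension 2) consists of the simplices:

  0-simplices (6): a, b, c, d, e, f
  1-simplices (12): ab, ac, ae, af, bc, bd, bf, cd, ce, de, df, ef
  2-simplices (8): abc, abf, ace, aef, bcd, bdf, cde, def

so the chain groups are C_0 ≅ Z^6, C_1 ≅ Z^12, C_2 ≅ Z^8.

Boundary ∂_1: C_1 → C_0 is given by ∂[p,q] = [q] − [p].
This gives a 6×12 integer matrix of rank 5; reducing to Smith normal form yields diagonal entries (1,1,1,1,1).

The boundary map ∂_2: C_2 → C_1 acts by ∂[p,q,r] = [q,r] − [p,r] + [p,q]. For instance
  ∂bdf = df − bf + bd,
  ∂ace = ce − ae + ac.
This gives a 12×8 integer matrix of rank 7; reducing to Smith normal form yields diagonal entries (1,1,1,1,1,1,1).

Now H_k = ker ∂_k / im ∂_{k+1}, so:

  H_0: rank C_0 − rank ∂_1 = 6 − 5 = 1, and the invariant factors of ∂_1 are all 1, so H_0 = Z.
  H_1: rank ker ∂_1 − rank ∂_2 = (12 − 5) − 7 = 0, and the invariant factors of ∂_2 are all 1, so H_1 = 0.
  H_2: rank ker ∂_2 − rank ∂_3 = (8 − 7) − 0 = 1, and there is no ∂_3, so H_2 = Z.

H_0 ≅ Z,  H_1 = 0,  H_2 ≅ Z.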